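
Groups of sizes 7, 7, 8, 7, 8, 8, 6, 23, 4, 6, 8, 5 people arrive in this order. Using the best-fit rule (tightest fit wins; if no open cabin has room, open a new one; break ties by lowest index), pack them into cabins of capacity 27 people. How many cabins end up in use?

  7 → cabin 1 (new)  [load 7/27]
  7 → cabin 1  [load 14/27]
  8 → cabin 1  [load 22/27]
  7 → cabin 2 (new)  [load 7/27]
  8 → cabin 2  [load 15/27]
  8 → cabin 2  [load 23/27]
  6 → cabin 3 (new)  [load 6/27]
  23 → cabin 4 (new)  [load 23/27]
  4 → cabin 2  [load 27/27]
  6 → cabin 3  [load 12/27]
  8 → cabin 3  [load 20/27]
  5 → cabin 1  [load 27/27]
4 cabins opened.

4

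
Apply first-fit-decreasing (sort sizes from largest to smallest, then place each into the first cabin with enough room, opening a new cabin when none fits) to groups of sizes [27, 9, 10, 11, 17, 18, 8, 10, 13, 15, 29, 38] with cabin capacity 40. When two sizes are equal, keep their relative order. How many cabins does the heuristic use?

6

Sorted descending: 38, 29, 27, 18, 17, 15, 13, 11, 10, 10, 9, 8.
  38 → cabin 1 (new)  [load 38/40]
  29 → cabin 2 (new)  [load 29/40]
  27 → cabin 3 (new)  [load 27/40]
  18 → cabin 4 (new)  [load 18/40]
  17 → cabin 4  [load 35/40]
  15 → cabin 5 (new)  [load 15/40]
  13 → cabin 3  [load 40/40]
  11 → cabin 2  [load 40/40]
  10 → cabin 5  [load 25/40]
  10 → cabin 5  [load 35/40]
  9 → cabin 6 (new)  [load 9/40]
  8 → cabin 6  [load 17/40]
6 cabins opened.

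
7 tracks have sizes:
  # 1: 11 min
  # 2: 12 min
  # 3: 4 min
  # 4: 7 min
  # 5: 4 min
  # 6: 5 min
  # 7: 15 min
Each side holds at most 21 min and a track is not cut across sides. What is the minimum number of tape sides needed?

3

Total = 15 + 12 + 11 + 7 + 5 + 4 + 4 = 58 min.
Lower bound: ⌈58/21⌉ = 3 tape sides.
A packing using 3 tape sides:
  side 1: 15 + 5 = 20
  side 2: 12 + 7 = 19
  side 3: 11 + 4 + 4 = 19
This matches the lower bound, so 3 is optimal.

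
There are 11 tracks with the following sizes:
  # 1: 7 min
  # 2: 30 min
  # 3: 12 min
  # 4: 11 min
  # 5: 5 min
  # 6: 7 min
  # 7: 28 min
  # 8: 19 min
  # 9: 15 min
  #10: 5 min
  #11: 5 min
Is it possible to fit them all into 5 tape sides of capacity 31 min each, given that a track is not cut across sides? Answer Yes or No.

A valid assignment using 5 tape sides:
  side 1: 30 = 30
  side 2: 28 = 28
  side 3: 19 + 12 = 31
  side 4: 15 + 11 + 5 = 31
  side 5: 7 + 7 + 5 + 5 = 24
Every load is within 31 min, so 5 tape sides suffice.

Yes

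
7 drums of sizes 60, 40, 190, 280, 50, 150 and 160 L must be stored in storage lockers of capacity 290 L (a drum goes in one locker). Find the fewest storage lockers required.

Total = 280 + 190 + 160 + 150 + 60 + 50 + 40 = 930 L.
Lower bound: ⌈930/290⌉ = 4 storage lockers.
A packing using 4 storage lockers:
  locker 1: 280 = 280
  locker 2: 190 + 60 + 40 = 290
  locker 3: 160 + 50 = 210
  locker 4: 150 = 150
This matches the lower bound, so 4 is optimal.

4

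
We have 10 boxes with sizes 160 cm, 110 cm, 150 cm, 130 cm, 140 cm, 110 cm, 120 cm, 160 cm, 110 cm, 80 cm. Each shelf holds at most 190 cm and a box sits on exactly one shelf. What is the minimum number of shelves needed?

9

Total = 160 + 160 + 150 + 140 + 130 + 120 + 110 + 110 + 110 + 80 = 1270 cm.
Lower bound: ⌈1270/190⌉ = 7 shelves.
Also, 9 boxes each exceed 95 cm, and no two of those can share a shelf, so at least 9 shelves are needed.
A packing using 9 shelves:
  shelf 1: 160 = 160
  shelf 2: 160 = 160
  shelf 3: 150 = 150
  shelf 4: 140 = 140
  shelf 5: 130 = 130
  shelf 6: 120 = 120
  shelf 7: 110 + 80 = 190
  shelf 8: 110 = 110
  shelf 9: 110 = 110
This matches the lower bound, so 9 is optimal.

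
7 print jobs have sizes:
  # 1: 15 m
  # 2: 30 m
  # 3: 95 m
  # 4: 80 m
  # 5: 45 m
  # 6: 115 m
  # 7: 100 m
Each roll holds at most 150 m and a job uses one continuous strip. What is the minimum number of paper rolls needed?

Total = 115 + 100 + 95 + 80 + 45 + 30 + 15 = 480 m.
Lower bound: ⌈480/150⌉ = 4 paper rolls.
A packing using 4 paper rolls:
  roll 1: 115 + 30 = 145
  roll 2: 100 + 45 = 145
  roll 3: 95 + 15 = 110
  roll 4: 80 = 80
This matches the lower bound, so 4 is optimal.

4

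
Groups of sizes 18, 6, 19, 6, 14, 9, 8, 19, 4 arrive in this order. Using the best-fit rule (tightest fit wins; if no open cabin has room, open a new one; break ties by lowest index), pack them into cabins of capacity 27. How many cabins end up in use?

  18 → cabin 1 (new)  [load 18/27]
  6 → cabin 1  [load 24/27]
  19 → cabin 2 (new)  [load 19/27]
  6 → cabin 2  [load 25/27]
  14 → cabin 3 (new)  [load 14/27]
  9 → cabin 3  [load 23/27]
  8 → cabin 4 (new)  [load 8/27]
  19 → cabin 4  [load 27/27]
  4 → cabin 3  [load 27/27]
4 cabins opened.

4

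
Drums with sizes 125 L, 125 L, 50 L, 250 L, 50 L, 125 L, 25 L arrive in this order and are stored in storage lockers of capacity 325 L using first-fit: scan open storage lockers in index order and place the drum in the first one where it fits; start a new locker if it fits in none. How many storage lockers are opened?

3

  125 → locker 1 (new)  [load 125/325]
  125 → locker 1  [load 250/325]
  50 → locker 1  [load 300/325]
  250 → locker 2 (new)  [load 250/325]
  50 → locker 2  [load 300/325]
  125 → locker 3 (new)  [load 125/325]
  25 → locker 1  [load 325/325]
3 storage lockers opened.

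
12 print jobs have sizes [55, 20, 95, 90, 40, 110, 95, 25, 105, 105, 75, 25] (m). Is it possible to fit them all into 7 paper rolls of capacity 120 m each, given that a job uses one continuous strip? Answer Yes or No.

No

Total = 840 m; ⌈840/120⌉ = 7.
The bound of 7 does not rule out 7, but exhaustive search shows no assignment into 7 paper rolls of capacity 120 m exists — the minimum is 8.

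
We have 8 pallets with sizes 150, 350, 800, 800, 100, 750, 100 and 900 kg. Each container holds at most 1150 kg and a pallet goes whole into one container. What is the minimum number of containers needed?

Total = 900 + 800 + 800 + 750 + 350 + 150 + 100 + 100 = 3950 kg.
Lower bound: ⌈3950/1150⌉ = 4 containers.
A packing using 4 containers:
  container 1: 900 + 150 + 100 = 1150
  container 2: 800 + 350 = 1150
  container 3: 800 + 100 = 900
  container 4: 750 = 750
This matches the lower bound, so 4 is optimal.

4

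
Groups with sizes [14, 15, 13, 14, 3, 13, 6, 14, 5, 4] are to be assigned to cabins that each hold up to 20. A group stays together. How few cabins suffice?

Total = 15 + 14 + 14 + 14 + 13 + 13 + 6 + 5 + 4 + 3 = 101.
Lower bound: ⌈101/20⌉ = 6 cabins.
A packing using 6 cabins:
  cabin 1: 15 + 5 = 20
  cabin 2: 14 + 6 = 20
  cabin 3: 14 + 4 = 18
  cabin 4: 14 + 3 = 17
  cabin 5: 13 = 13
  cabin 6: 13 = 13
This matches the lower bound, so 6 is optimal.

6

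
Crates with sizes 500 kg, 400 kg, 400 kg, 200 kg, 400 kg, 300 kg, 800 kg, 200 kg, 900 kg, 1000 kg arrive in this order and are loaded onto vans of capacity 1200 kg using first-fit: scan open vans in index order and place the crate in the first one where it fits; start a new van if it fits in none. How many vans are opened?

  500 → van 1 (new)  [load 500/1200]
  400 → van 1  [load 900/1200]
  400 → van 2 (new)  [load 400/1200]
  200 → van 1  [load 1100/1200]
  400 → van 2  [load 800/1200]
  300 → van 2  [load 1100/1200]
  800 → van 3 (new)  [load 800/1200]
  200 → van 3  [load 1000/1200]
  900 → van 4 (new)  [load 900/1200]
  1000 → van 5 (new)  [load 1000/1200]
5 vans opened.

5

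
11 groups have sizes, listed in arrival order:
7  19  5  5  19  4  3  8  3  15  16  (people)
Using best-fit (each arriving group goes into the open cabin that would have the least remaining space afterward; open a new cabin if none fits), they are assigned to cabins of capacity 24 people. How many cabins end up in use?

5

  7 → cabin 1 (new)  [load 7/24]
  19 → cabin 2 (new)  [load 19/24]
  5 → cabin 2  [load 24/24]
  5 → cabin 1  [load 12/24]
  19 → cabin 3 (new)  [load 19/24]
  4 → cabin 3  [load 23/24]
  3 → cabin 1  [load 15/24]
  8 → cabin 1  [load 23/24]
  3 → cabin 4 (new)  [load 3/24]
  15 → cabin 4  [load 18/24]
  16 → cabin 5 (new)  [load 16/24]
5 cabins opened.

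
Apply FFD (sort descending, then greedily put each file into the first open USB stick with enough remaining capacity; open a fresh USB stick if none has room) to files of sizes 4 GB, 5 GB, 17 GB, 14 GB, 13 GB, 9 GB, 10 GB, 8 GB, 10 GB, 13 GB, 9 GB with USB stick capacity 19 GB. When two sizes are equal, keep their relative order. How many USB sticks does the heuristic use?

Sorted descending: 17, 14, 13, 13, 10, 10, 9, 9, 8, 5, 4.
  17 → USB stick 1 (new)  [load 17/19]
  14 → USB stick 2 (new)  [load 14/19]
  13 → USB stick 3 (new)  [load 13/19]
  13 → USB stick 4 (new)  [load 13/19]
  10 → USB stick 5 (new)  [load 10/19]
  10 → USB stick 6 (new)  [load 10/19]
  9 → USB stick 5  [load 19/19]
  9 → USB stick 6  [load 19/19]
  8 → USB stick 7 (new)  [load 8/19]
  5 → USB stick 2  [load 19/19]
  4 → USB stick 3  [load 17/19]
7 USB sticks opened.

7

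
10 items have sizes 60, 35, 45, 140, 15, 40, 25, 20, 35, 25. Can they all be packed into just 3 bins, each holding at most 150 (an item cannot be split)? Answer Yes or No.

Yes

A valid assignment using 3 bins:
  bin 1: 140 = 140
  bin 2: 60 + 45 + 25 + 20 = 150
  bin 3: 40 + 35 + 35 + 25 + 15 = 150
Every load is within 150, so 3 bins suffice.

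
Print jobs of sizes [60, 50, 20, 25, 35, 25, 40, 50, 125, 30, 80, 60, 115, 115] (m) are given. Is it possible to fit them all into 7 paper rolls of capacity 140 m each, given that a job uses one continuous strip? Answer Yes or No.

Yes

A valid assignment using 7 paper rolls:
  roll 1: 125 = 125
  roll 2: 115 + 25 = 140
  roll 3: 115 + 25 = 140
  roll 4: 80 + 60 = 140
  roll 5: 60 + 50 + 30 = 140
  roll 6: 50 + 40 + 35 = 125
  roll 7: 20 = 20
Every load is within 140 m, so 7 paper rolls suffice.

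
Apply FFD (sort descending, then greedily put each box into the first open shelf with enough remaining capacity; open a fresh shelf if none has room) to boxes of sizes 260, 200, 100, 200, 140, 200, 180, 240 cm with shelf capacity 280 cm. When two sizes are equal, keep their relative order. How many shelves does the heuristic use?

Sorted descending: 260, 240, 200, 200, 200, 180, 140, 100.
  260 → shelf 1 (new)  [load 260/280]
  240 → shelf 2 (new)  [load 240/280]
  200 → shelf 3 (new)  [load 200/280]
  200 → shelf 4 (new)  [load 200/280]
  200 → shelf 5 (new)  [load 200/280]
  180 → shelf 6 (new)  [load 180/280]
  140 → shelf 7 (new)  [load 140/280]
  100 → shelf 6  [load 280/280]
7 shelves opened.

7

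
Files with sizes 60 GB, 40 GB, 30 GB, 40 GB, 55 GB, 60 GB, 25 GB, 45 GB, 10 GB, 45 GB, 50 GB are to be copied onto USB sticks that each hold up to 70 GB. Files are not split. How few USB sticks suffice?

8

Total = 60 + 60 + 55 + 50 + 45 + 45 + 40 + 40 + 30 + 25 + 10 = 460 GB.
Lower bound: ⌈460/70⌉ = 7 USB sticks.
Also, 8 files each exceed 35 GB, and no two of those can share a USB stick, so at least 8 USB sticks are needed.
A packing using 8 USB sticks:
  USB stick 1: 60 + 10 = 70
  USB stick 2: 60 = 60
  USB stick 3: 55 = 55
  USB stick 4: 50 = 50
  USB stick 5: 45 + 25 = 70
  USB stick 6: 45 = 45
  USB stick 7: 40 + 30 = 70
  USB stick 8: 40 = 40
This matches the lower bound, so 8 is optimal.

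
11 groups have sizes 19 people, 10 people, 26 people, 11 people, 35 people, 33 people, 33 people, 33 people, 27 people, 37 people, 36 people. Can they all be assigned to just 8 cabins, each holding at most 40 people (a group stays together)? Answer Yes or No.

No

Total = 300 people; ⌈300/40⌉ = 8.
The bound of 8 does not rule out 8, but exhaustive search shows no assignment into 8 cabins of capacity 40 people exists — the minimum is 9.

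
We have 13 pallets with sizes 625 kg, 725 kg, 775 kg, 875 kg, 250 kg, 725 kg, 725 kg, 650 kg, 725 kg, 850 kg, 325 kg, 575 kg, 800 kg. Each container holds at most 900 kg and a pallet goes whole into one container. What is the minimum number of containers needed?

Total = 875 + 850 + 800 + 775 + 725 + 725 + 725 + 725 + 650 + 625 + 575 + 325 + 250 = 8625 kg.
Lower bound: ⌈8625/900⌉ = 10 containers.
Also, 11 pallets each exceed 450 kg, and no two of those can share a container, so at least 11 containers are needed.
A packing using 11 containers:
  container 1: 875 = 875
  container 2: 850 = 850
  container 3: 800 = 800
  container 4: 775 = 775
  container 5: 725 = 725
  container 6: 725 = 725
  container 7: 725 = 725
  container 8: 725 = 725
  container 9: 650 + 250 = 900
  container 10: 625 = 625
  container 11: 575 + 325 = 900
This matches the lower bound, so 11 is optimal.

11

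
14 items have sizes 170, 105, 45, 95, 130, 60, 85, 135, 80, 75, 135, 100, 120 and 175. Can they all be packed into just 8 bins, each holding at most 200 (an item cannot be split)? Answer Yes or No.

Total = 1510; ⌈1510/200⌉ = 8.
The bound of 8 does not rule out 8, but exhaustive search shows no assignment into 8 bins of capacity 200 exists — the minimum is 9.

No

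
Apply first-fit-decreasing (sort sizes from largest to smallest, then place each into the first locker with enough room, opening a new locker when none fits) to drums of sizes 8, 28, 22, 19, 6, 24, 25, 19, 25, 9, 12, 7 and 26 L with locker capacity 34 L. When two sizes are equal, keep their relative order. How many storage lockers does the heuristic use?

8

Sorted descending: 28, 26, 25, 25, 24, 22, 19, 19, 12, 9, 8, 7, 6.
  28 → locker 1 (new)  [load 28/34]
  26 → locker 2 (new)  [load 26/34]
  25 → locker 3 (new)  [load 25/34]
  25 → locker 4 (new)  [load 25/34]
  24 → locker 5 (new)  [load 24/34]
  22 → locker 6 (new)  [load 22/34]
  19 → locker 7 (new)  [load 19/34]
  19 → locker 8 (new)  [load 19/34]
  12 → locker 6  [load 34/34]
  9 → locker 3  [load 34/34]
  8 → locker 2  [load 34/34]
  7 → locker 4  [load 32/34]
  6 → locker 1  [load 34/34]
8 storage lockers opened.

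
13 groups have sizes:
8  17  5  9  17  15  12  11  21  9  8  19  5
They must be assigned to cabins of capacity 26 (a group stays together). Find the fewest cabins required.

Total = 21 + 19 + 17 + 17 + 15 + 12 + 11 + 9 + 9 + 8 + 8 + 5 + 5 = 156.
Lower bound: ⌈156/26⌉ = 6 cabins.
A packing using 7 cabins:
  cabin 1: 21 + 5 = 26
  cabin 2: 19 + 5 = 24
  cabin 3: 17 + 9 = 26
  cabin 4: 17 + 9 = 26
  cabin 5: 15 + 11 = 26
  cabin 6: 12 + 8 = 20
  cabin 7: 8 = 8
No arrangement into 6 cabins stays within capacity, so 7 is optimal.

7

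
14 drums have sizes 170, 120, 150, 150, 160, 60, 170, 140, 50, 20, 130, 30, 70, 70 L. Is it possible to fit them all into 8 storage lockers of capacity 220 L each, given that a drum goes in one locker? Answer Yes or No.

Yes

A valid assignment using 8 storage lockers:
  locker 1: 170 + 50 = 220
  locker 2: 170 + 30 + 20 = 220
  locker 3: 160 + 60 = 220
  locker 4: 150 + 70 = 220
  locker 5: 150 + 70 = 220
  locker 6: 140 = 140
  locker 7: 130 = 130
  locker 8: 120 = 120
Every load is within 220 L, so 8 storage lockers suffice.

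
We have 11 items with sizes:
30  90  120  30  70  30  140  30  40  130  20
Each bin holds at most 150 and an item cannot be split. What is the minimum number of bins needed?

Total = 140 + 130 + 120 + 90 + 70 + 40 + 30 + 30 + 30 + 30 + 20 = 730.
Lower bound: ⌈730/150⌉ = 5 bins.
A packing using 5 bins:
  bin 1: 140 = 140
  bin 2: 130 + 20 = 150
  bin 3: 120 + 30 = 150
  bin 4: 90 + 30 + 30 = 150
  bin 5: 70 + 40 + 30 = 140
This matches the lower bound, so 5 is optimal.

5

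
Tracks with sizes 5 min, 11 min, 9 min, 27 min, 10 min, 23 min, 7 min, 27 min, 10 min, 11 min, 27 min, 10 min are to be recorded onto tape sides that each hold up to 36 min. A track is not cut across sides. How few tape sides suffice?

6

Total = 27 + 27 + 27 + 23 + 11 + 11 + 10 + 10 + 10 + 9 + 7 + 5 = 177 min.
Lower bound: ⌈177/36⌉ = 5 tape sides.
A packing using 6 tape sides:
  side 1: 27 + 9 = 36
  side 2: 27 + 7 = 34
  side 3: 27 + 5 = 32
  side 4: 23 + 11 = 34
  side 5: 11 + 10 + 10 = 31
  side 6: 10 = 10
No arrangement into 5 tape sides stays within capacity, so 6 is optimal.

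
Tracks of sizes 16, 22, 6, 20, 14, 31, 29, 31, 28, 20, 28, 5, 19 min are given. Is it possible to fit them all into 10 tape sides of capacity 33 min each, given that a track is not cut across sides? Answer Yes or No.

Yes

A valid assignment using 10 tape sides:
  side 1: 31 = 31
  side 2: 31 = 31
  side 3: 29 = 29
  side 4: 28 + 5 = 33
  side 5: 28 = 28
  side 6: 22 + 6 = 28
  side 7: 20 = 20
  side 8: 20 = 20
  side 9: 19 + 14 = 33
  side 10: 16 = 16
Every load is within 33 min, so 10 tape sides suffice.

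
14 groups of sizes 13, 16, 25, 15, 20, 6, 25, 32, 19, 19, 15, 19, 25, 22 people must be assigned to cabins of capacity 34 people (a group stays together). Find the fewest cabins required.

Total = 32 + 25 + 25 + 25 + 22 + 20 + 19 + 19 + 19 + 16 + 15 + 15 + 13 + 6 = 271 people.
Lower bound: ⌈271/34⌉ = 8 cabins.
Also, 9 groups each exceed 17 people, and no two of those can share a cabin, so at least 9 cabins are needed.
A packing using 10 cabins:
  cabin 1: 32 = 32
  cabin 2: 25 + 6 = 31
  cabin 3: 25 = 25
  cabin 4: 25 = 25
  cabin 5: 22 = 22
  cabin 6: 20 + 13 = 33
  cabin 7: 19 + 15 = 34
  cabin 8: 19 + 15 = 34
  cabin 9: 19 = 19
  cabin 10: 16 = 16
No arrangement into 9 cabins stays within capacity, so 10 is optimal.

10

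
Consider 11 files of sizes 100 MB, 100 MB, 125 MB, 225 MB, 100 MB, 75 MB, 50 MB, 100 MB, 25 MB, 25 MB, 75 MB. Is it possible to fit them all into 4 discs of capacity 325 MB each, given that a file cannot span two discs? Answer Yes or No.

A valid assignment using 4 discs:
  disc 1: 225 + 100 = 325
  disc 2: 125 + 100 + 100 = 325
  disc 3: 100 + 75 + 75 + 50 + 25 = 325
  disc 4: 25 = 25
Every load is within 325 MB, so 4 discs suffice.

Yes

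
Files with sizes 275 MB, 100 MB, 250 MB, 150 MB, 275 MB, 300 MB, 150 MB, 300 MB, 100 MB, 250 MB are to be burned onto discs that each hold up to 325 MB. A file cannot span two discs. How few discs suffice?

Total = 300 + 300 + 275 + 275 + 250 + 250 + 150 + 150 + 100 + 100 = 2150 MB.
Lower bound: ⌈2150/325⌉ = 7 discs.
A packing using 8 discs:
  disc 1: 300 = 300
  disc 2: 300 = 300
  disc 3: 275 = 275
  disc 4: 275 = 275
  disc 5: 250 = 250
  disc 6: 250 = 250
  disc 7: 150 + 150 = 300
  disc 8: 100 + 100 = 200
No arrangement into 7 discs stays within capacity, so 8 is optimal.

8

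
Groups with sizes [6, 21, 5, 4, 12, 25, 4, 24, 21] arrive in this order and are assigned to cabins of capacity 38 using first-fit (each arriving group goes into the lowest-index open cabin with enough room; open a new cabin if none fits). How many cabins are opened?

  6 → cabin 1 (new)  [load 6/38]
  21 → cabin 1  [load 27/38]
  5 → cabin 1  [load 32/38]
  4 → cabin 1  [load 36/38]
  12 → cabin 2 (new)  [load 12/38]
  25 → cabin 2  [load 37/38]
  4 → cabin 3 (new)  [load 4/38]
  24 → cabin 3  [load 28/38]
  21 → cabin 4 (new)  [load 21/38]
4 cabins opened.

4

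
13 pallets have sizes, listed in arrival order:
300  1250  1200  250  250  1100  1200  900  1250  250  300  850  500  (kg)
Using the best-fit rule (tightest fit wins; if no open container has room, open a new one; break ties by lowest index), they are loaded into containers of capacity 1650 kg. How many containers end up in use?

  300 → container 1 (new)  [load 300/1650]
  1250 → container 1  [load 1550/1650]
  1200 → container 2 (new)  [load 1200/1650]
  250 → container 2  [load 1450/1650]
  250 → container 3 (new)  [load 250/1650]
  1100 → container 3  [load 1350/1650]
  1200 → container 4 (new)  [load 1200/1650]
  900 → container 5 (new)  [load 900/1650]
  1250 → container 6 (new)  [load 1250/1650]
  250 → container 3  [load 1600/1650]
  300 → container 6  [load 1550/1650]
  850 → container 7 (new)  [load 850/1650]
  500 → container 5  [load 1400/1650]
7 containers opened.

7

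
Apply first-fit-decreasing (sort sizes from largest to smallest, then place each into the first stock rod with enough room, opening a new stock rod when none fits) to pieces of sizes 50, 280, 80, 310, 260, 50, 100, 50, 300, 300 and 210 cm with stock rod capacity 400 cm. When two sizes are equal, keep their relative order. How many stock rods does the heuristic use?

6

Sorted descending: 310, 300, 300, 280, 260, 210, 100, 80, 50, 50, 50.
  310 → stock rod 1 (new)  [load 310/400]
  300 → stock rod 2 (new)  [load 300/400]
  300 → stock rod 3 (new)  [load 300/400]
  280 → stock rod 4 (new)  [load 280/400]
  260 → stock rod 5 (new)  [load 260/400]
  210 → stock rod 6 (new)  [load 210/400]
  100 → stock rod 2  [load 400/400]
  80 → stock rod 1  [load 390/400]
  50 → stock rod 3  [load 350/400]
  50 → stock rod 3  [load 400/400]
  50 → stock rod 4  [load 330/400]
6 stock rods opened.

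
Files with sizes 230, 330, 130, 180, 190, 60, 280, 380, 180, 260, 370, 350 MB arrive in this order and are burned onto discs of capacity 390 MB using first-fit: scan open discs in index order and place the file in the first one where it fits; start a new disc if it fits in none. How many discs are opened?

9

  230 → disc 1 (new)  [load 230/390]
  330 → disc 2 (new)  [load 330/390]
  130 → disc 1  [load 360/390]
  180 → disc 3 (new)  [load 180/390]
  190 → disc 3  [load 370/390]
  60 → disc 2  [load 390/390]
  280 → disc 4 (new)  [load 280/390]
  380 → disc 5 (new)  [load 380/390]
  180 → disc 6 (new)  [load 180/390]
  260 → disc 7 (new)  [load 260/390]
  370 → disc 8 (new)  [load 370/390]
  350 → disc 9 (new)  [load 350/390]
9 discs opened.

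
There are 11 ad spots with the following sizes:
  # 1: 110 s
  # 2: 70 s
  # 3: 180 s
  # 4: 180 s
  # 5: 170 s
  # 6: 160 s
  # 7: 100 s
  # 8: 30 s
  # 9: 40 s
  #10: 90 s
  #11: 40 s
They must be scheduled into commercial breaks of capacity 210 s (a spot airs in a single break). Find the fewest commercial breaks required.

6

Total = 180 + 180 + 170 + 160 + 110 + 100 + 90 + 70 + 40 + 40 + 30 = 1170 s.
Lower bound: ⌈1170/210⌉ = 6 commercial breaks.
A packing using 6 commercial breaks:
  break 1: 180 + 30 = 210
  break 2: 180 = 180
  break 3: 170 + 40 = 210
  break 4: 160 + 40 = 200
  break 5: 110 + 100 = 210
  break 6: 90 + 70 = 160
This matches the lower bound, so 6 is optimal.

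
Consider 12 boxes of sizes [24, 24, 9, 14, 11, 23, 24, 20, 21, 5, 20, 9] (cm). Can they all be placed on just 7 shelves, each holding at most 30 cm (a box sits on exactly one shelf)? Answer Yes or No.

Total = 204 cm; ⌈204/30⌉ = 7.
The bound of 7 does not rule out 7, but exhaustive search shows no assignment into 7 shelves of capacity 30 cm exists — the minimum is 8.

No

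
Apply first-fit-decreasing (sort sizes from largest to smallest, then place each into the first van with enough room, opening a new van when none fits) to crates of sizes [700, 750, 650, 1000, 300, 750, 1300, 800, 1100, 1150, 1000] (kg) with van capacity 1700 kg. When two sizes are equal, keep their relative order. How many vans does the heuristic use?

Sorted descending: 1300, 1150, 1100, 1000, 1000, 800, 750, 750, 700, 650, 300.
  1300 → van 1 (new)  [load 1300/1700]
  1150 → van 2 (new)  [load 1150/1700]
  1100 → van 3 (new)  [load 1100/1700]
  1000 → van 4 (new)  [load 1000/1700]
  1000 → van 5 (new)  [load 1000/1700]
  800 → van 6 (new)  [load 800/1700]
  750 → van 6  [load 1550/1700]
  750 → van 7 (new)  [load 750/1700]
  700 → van 4  [load 1700/1700]
  650 → van 5  [load 1650/1700]
  300 → van 1  [load 1600/1700]
7 vans opened.

7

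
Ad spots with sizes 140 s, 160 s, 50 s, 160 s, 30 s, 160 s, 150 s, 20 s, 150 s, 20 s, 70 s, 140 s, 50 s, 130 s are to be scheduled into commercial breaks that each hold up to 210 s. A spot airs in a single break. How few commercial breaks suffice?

Total = 160 + 160 + 160 + 150 + 150 + 140 + 140 + 130 + 70 + 50 + 50 + 30 + 20 + 20 = 1430 s.
Lower bound: ⌈1430/210⌉ = 7 commercial breaks.
Also, 8 ad spots each exceed 105 s, and no two of those can share a break, so at least 8 commercial breaks are needed.
A packing using 8 commercial breaks:
  break 1: 160 + 50 = 210
  break 2: 160 + 50 = 210
  break 3: 160 + 30 + 20 = 210
  break 4: 150 + 20 = 170
  break 5: 150 = 150
  break 6: 140 + 70 = 210
  break 7: 140 = 140
  break 8: 130 = 130
This matches the lower bound, so 8 is optimal.

8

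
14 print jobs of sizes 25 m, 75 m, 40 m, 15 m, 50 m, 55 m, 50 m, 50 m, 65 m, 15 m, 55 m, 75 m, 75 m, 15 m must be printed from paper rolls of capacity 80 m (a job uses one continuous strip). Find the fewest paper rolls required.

Total = 75 + 75 + 75 + 65 + 55 + 55 + 50 + 50 + 50 + 40 + 25 + 15 + 15 + 15 = 660 m.
Lower bound: ⌈660/80⌉ = 9 paper rolls.
A packing using 10 paper rolls:
  roll 1: 75 = 75
  roll 2: 75 = 75
  roll 3: 75 = 75
  roll 4: 65 + 15 = 80
  roll 5: 55 + 25 = 80
  roll 6: 55 + 15 = 70
  roll 7: 50 + 15 = 65
  roll 8: 50 = 50
  roll 9: 50 = 50
  roll 10: 40 = 40
No arrangement into 9 paper rolls stays within capacity, so 10 is optimal.

10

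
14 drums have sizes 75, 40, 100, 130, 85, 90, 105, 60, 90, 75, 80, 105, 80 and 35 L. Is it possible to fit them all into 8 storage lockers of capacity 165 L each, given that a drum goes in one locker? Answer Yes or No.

A valid assignment using 8 storage lockers:
  locker 1: 130 + 35 = 165
  locker 2: 105 + 60 = 165
  locker 3: 105 + 40 = 145
  locker 4: 100 = 100
  locker 5: 90 + 75 = 165
  locker 6: 90 + 75 = 165
  locker 7: 85 + 80 = 165
  locker 8: 80 = 80
Every load is within 165 L, so 8 storage lockers suffice.

Yes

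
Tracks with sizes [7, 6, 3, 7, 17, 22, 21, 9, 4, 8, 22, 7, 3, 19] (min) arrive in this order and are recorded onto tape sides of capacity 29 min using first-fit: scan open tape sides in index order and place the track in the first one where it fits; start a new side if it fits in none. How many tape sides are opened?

6

  7 → side 1 (new)  [load 7/29]
  6 → side 1  [load 13/29]
  3 → side 1  [load 16/29]
  7 → side 1  [load 23/29]
  17 → side 2 (new)  [load 17/29]
  22 → side 3 (new)  [load 22/29]
  21 → side 4 (new)  [load 21/29]
  9 → side 2  [load 26/29]
  4 → side 1  [load 27/29]
  8 → side 4  [load 29/29]
  22 → side 5 (new)  [load 22/29]
  7 → side 3  [load 29/29]
  3 → side 2  [load 29/29]
  19 → side 6 (new)  [load 19/29]
6 tape sides opened.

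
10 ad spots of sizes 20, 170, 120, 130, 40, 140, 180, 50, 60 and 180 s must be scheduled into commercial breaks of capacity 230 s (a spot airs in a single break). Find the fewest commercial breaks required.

6

Total = 180 + 180 + 170 + 140 + 130 + 120 + 60 + 50 + 40 + 20 = 1090 s.
Lower bound: ⌈1090/230⌉ = 5 commercial breaks.
Also, 6 ad spots each exceed 115 s, and no two of those can share a break, so at least 6 commercial breaks are needed.
A packing using 6 commercial breaks:
  break 1: 180 + 50 = 230
  break 2: 180 + 40 = 220
  break 3: 170 + 60 = 230
  break 4: 140 + 20 = 160
  break 5: 130 = 130
  break 6: 120 = 120
This matches the lower bound, so 6 is optimal.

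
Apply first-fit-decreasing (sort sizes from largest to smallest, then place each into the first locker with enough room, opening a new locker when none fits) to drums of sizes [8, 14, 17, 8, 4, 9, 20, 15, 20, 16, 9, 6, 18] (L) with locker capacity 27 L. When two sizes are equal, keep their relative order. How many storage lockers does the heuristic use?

7

Sorted descending: 20, 20, 18, 17, 16, 15, 14, 9, 9, 8, 8, 6, 4.
  20 → locker 1 (new)  [load 20/27]
  20 → locker 2 (new)  [load 20/27]
  18 → locker 3 (new)  [load 18/27]
  17 → locker 4 (new)  [load 17/27]
  16 → locker 5 (new)  [load 16/27]
  15 → locker 6 (new)  [load 15/27]
  14 → locker 7 (new)  [load 14/27]
  9 → locker 3  [load 27/27]
  9 → locker 4  [load 26/27]
  8 → locker 5  [load 24/27]
  8 → locker 6  [load 23/27]
  6 → locker 1  [load 26/27]
  4 → locker 2  [load 24/27]
7 storage lockers opened.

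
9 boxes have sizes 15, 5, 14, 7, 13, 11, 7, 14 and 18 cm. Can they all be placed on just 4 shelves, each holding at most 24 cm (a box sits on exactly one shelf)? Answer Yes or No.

Total = 104 cm; ⌈104/24⌉ = 5.
At least 5 shelves are required, but only 4 are allowed.

No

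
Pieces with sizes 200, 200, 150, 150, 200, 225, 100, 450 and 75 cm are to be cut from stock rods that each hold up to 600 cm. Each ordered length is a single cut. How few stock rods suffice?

Total = 450 + 225 + 200 + 200 + 200 + 150 + 150 + 100 + 75 = 1750 cm.
Lower bound: ⌈1750/600⌉ = 3 stock rods.
A packing using 3 stock rods:
  stock rod 1: 450 + 150 = 600
  stock rod 2: 225 + 200 + 150 = 575
  stock rod 3: 200 + 200 + 100 + 75 = 575
This matches the lower bound, so 3 is optimal.

3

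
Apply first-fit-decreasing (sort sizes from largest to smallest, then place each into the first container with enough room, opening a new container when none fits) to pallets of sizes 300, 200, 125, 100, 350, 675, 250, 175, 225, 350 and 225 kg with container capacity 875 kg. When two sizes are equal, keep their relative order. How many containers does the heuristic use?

Sorted descending: 675, 350, 350, 300, 250, 225, 225, 200, 175, 125, 100.
  675 → container 1 (new)  [load 675/875]
  350 → container 2 (new)  [load 350/875]
  350 → container 2  [load 700/875]
  300 → container 3 (new)  [load 300/875]
  250 → container 3  [load 550/875]
  225 → container 3  [load 775/875]
  225 → container 4 (new)  [load 225/875]
  200 → container 1  [load 875/875]
  175 → container 2  [load 875/875]
  125 → container 4  [load 350/875]
  100 → container 3  [load 875/875]
4 containers opened.

4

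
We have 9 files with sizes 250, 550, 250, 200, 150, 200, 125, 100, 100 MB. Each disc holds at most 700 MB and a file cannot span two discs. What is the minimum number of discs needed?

Total = 550 + 250 + 250 + 200 + 200 + 150 + 125 + 100 + 100 = 1925 MB.
Lower bound: ⌈1925/700⌉ = 3 discs.
A packing using 3 discs:
  disc 1: 550 + 150 = 700
  disc 2: 250 + 250 + 200 = 700
  disc 3: 200 + 125 + 100 + 100 = 525
This matches the lower bound, so 3 is optimal.

3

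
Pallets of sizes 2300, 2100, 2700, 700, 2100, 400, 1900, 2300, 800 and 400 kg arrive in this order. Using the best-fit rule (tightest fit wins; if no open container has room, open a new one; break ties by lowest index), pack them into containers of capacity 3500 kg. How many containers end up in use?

  2300 → container 1 (new)  [load 2300/3500]
  2100 → container 2 (new)  [load 2100/3500]
  2700 → container 3 (new)  [load 2700/3500]
  700 → container 3  [load 3400/3500]
  2100 → container 4 (new)  [load 2100/3500]
  400 → container 1  [load 2700/3500]
  1900 → container 5 (new)  [load 1900/3500]
  2300 → container 6 (new)  [load 2300/3500]
  800 → container 1  [load 3500/3500]
  400 → container 6  [load 2700/3500]
6 containers opened.

6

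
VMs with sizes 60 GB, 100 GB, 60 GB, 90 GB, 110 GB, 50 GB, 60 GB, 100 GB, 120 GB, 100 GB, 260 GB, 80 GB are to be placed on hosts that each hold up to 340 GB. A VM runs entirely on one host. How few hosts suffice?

Total = 260 + 120 + 110 + 100 + 100 + 100 + 90 + 80 + 60 + 60 + 60 + 50 = 1190 GB.
Lower bound: ⌈1190/340⌉ = 4 hosts.
A packing using 4 hosts:
  host 1: 260 + 80 = 340
  host 2: 120 + 110 + 100 = 330
  host 3: 100 + 100 + 90 + 50 = 340
  host 4: 60 + 60 + 60 = 180
This matches the lower bound, so 4 is optimal.

4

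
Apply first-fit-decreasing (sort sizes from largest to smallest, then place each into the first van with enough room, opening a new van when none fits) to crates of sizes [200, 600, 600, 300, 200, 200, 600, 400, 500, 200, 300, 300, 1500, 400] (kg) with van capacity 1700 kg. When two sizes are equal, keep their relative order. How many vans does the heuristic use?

4

Sorted descending: 1500, 600, 600, 600, 500, 400, 400, 300, 300, 300, 200, 200, 200, 200.
  1500 → van 1 (new)  [load 1500/1700]
  600 → van 2 (new)  [load 600/1700]
  600 → van 2  [load 1200/1700]
  600 → van 3 (new)  [load 600/1700]
  500 → van 2  [load 1700/1700]
  400 → van 3  [load 1000/1700]
  400 → van 3  [load 1400/1700]
  300 → van 3  [load 1700/1700]
  300 → van 4 (new)  [load 300/1700]
  300 → van 4  [load 600/1700]
  200 → van 1  [load 1700/1700]
  200 → van 4  [load 800/1700]
  200 → van 4  [load 1000/1700]
  200 → van 4  [load 1200/1700]
4 vans opened.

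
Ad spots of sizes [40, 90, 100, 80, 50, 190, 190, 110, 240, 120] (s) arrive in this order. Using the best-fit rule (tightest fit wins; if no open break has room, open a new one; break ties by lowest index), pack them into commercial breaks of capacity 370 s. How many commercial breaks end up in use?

  40 → break 1 (new)  [load 40/370]
  90 → break 1  [load 130/370]
  100 → break 1  [load 230/370]
  80 → break 1  [load 310/370]
  50 → break 1  [load 360/370]
  190 → break 2 (new)  [load 190/370]
  190 → break 3 (new)  [load 190/370]
  110 → break 2  [load 300/370]
  240 → break 4 (new)  [load 240/370]
  120 → break 4  [load 360/370]
4 commercial breaks opened.

4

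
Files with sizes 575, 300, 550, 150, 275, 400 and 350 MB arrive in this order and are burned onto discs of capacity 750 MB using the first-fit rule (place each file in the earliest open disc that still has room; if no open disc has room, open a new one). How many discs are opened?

4

  575 → disc 1 (new)  [load 575/750]
  300 → disc 2 (new)  [load 300/750]
  550 → disc 3 (new)  [load 550/750]
  150 → disc 1  [load 725/750]
  275 → disc 2  [load 575/750]
  400 → disc 4 (new)  [load 400/750]
  350 → disc 4  [load 750/750]
4 discs opened.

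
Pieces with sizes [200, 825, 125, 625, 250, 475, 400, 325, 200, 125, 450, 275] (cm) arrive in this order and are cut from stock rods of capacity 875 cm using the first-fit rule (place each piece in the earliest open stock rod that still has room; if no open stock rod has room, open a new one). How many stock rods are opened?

  200 → stock rod 1 (new)  [load 200/875]
  825 → stock rod 2 (new)  [load 825/875]
  125 → stock rod 1  [load 325/875]
  625 → stock rod 3 (new)  [load 625/875]
  250 → stock rod 1  [load 575/875]
  475 → stock rod 4 (new)  [load 475/875]
  400 → stock rod 4  [load 875/875]
  325 → stock rod 5 (new)  [load 325/875]
  200 → stock rod 1  [load 775/875]
  125 → stock rod 3  [load 750/875]
  450 → stock rod 5  [load 775/875]
  275 → stock rod 6 (new)  [load 275/875]
6 stock rods opened.

6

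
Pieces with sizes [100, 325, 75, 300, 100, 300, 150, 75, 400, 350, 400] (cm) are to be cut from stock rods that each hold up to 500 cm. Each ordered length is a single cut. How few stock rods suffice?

Total = 400 + 400 + 350 + 325 + 300 + 300 + 150 + 100 + 100 + 75 + 75 = 2575 cm.
Lower bound: ⌈2575/500⌉ = 6 stock rods.
A packing using 6 stock rods:
  stock rod 1: 400 + 100 = 500
  stock rod 2: 400 + 100 = 500
  stock rod 3: 350 + 150 = 500
  stock rod 4: 325 + 75 + 75 = 475
  stock rod 5: 300 = 300
  stock rod 6: 300 = 300
This matches the lower bound, so 6 is optimal.

6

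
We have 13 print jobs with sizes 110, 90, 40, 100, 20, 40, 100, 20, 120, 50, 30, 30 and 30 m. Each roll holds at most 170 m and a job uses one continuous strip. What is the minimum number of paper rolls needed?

5

Total = 120 + 110 + 100 + 100 + 90 + 50 + 40 + 40 + 30 + 30 + 30 + 20 + 20 = 780 m.
Lower bound: ⌈780/170⌉ = 5 paper rolls.
A packing using 5 paper rolls:
  roll 1: 120 + 50 = 170
  roll 2: 110 + 40 + 20 = 170
  roll 3: 100 + 40 + 30 = 170
  roll 4: 100 + 30 + 30 = 160
  roll 5: 90 + 20 = 110
This matches the lower bound, so 5 is optimal.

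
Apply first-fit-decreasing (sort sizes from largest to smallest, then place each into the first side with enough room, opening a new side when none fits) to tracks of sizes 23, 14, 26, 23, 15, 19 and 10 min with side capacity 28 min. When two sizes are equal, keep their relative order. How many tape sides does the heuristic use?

6

Sorted descending: 26, 23, 23, 19, 15, 14, 10.
  26 → side 1 (new)  [load 26/28]
  23 → side 2 (new)  [load 23/28]
  23 → side 3 (new)  [load 23/28]
  19 → side 4 (new)  [load 19/28]
  15 → side 5 (new)  [load 15/28]
  14 → side 6 (new)  [load 14/28]
  10 → side 5  [load 25/28]
6 tape sides opened.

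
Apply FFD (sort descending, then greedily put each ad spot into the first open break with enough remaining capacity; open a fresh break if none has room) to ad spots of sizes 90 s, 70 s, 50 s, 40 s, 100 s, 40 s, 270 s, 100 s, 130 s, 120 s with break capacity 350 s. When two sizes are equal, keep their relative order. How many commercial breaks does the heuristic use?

3

Sorted descending: 270, 130, 120, 100, 100, 90, 70, 50, 40, 40.
  270 → break 1 (new)  [load 270/350]
  130 → break 2 (new)  [load 130/350]
  120 → break 2  [load 250/350]
  100 → break 2  [load 350/350]
  100 → break 3 (new)  [load 100/350]
  90 → break 3  [load 190/350]
  70 → break 1  [load 340/350]
  50 → break 3  [load 240/350]
  40 → break 3  [load 280/350]
  40 → break 3  [load 320/350]
3 commercial breaks opened.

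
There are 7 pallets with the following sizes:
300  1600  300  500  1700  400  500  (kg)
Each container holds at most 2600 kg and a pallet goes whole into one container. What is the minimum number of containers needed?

Total = 1700 + 1600 + 500 + 500 + 400 + 300 + 300 = 5300 kg.
Lower bound: ⌈5300/2600⌉ = 3 containers.
A packing using 3 containers:
  container 1: 1700 + 500 + 400 = 2600
  container 2: 1600 + 500 + 300 = 2400
  container 3: 300 = 300
This matches the lower bound, so 3 is optimal.

3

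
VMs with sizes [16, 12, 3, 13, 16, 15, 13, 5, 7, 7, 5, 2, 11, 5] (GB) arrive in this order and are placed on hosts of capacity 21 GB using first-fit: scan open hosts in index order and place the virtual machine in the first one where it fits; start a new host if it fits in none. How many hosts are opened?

7

  16 → host 1 (new)  [load 16/21]
  12 → host 2 (new)  [load 12/21]
  3 → host 1  [load 19/21]
  13 → host 3 (new)  [load 13/21]
  16 → host 4 (new)  [load 16/21]
  15 → host 5 (new)  [load 15/21]
  13 → host 6 (new)  [load 13/21]
  5 → host 2  [load 17/21]
  7 → host 3  [load 20/21]
  7 → host 6  [load 20/21]
  5 → host 4  [load 21/21]
  2 → host 1  [load 21/21]
  11 → host 7 (new)  [load 11/21]
  5 → host 5  [load 20/21]
7 hosts opened.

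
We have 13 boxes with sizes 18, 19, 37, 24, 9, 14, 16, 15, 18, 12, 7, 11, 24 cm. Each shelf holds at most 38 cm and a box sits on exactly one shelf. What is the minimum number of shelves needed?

6

Total = 37 + 24 + 24 + 19 + 18 + 18 + 16 + 15 + 14 + 12 + 11 + 9 + 7 = 224 cm.
Lower bound: ⌈224/38⌉ = 6 shelves.
A packing using 6 shelves:
  shelf 1: 37 = 37
  shelf 2: 24 + 14 = 38
  shelf 3: 24 + 12 = 36
  shelf 4: 19 + 18 = 37
  shelf 5: 18 + 11 + 9 = 38
  shelf 6: 16 + 15 + 7 = 38
This matches the lower bound, so 6 is optimal.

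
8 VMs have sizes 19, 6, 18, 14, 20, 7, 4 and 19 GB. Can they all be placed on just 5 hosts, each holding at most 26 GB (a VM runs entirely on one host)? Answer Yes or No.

A valid assignment using 5 hosts:
  host 1: 20 + 6 = 26
  host 2: 19 + 7 = 26
  host 3: 19 + 4 = 23
  host 4: 18 = 18
  host 5: 14 = 14
Every load is within 26 GB, so 5 hosts suffice.

Yes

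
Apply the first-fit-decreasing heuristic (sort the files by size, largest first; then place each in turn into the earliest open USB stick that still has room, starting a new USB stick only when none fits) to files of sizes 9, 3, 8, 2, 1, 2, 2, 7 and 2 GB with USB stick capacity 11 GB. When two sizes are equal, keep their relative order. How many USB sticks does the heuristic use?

Sorted descending: 9, 8, 7, 3, 2, 2, 2, 2, 1.
  9 → USB stick 1 (new)  [load 9/11]
  8 → USB stick 2 (new)  [load 8/11]
  7 → USB stick 3 (new)  [load 7/11]
  3 → USB stick 2  [load 11/11]
  2 → USB stick 1  [load 11/11]
  2 → USB stick 3  [load 9/11]
  2 → USB stick 3  [load 11/11]
  2 → USB stick 4 (new)  [load 2/11]
  1 → USB stick 4  [load 3/11]
4 USB sticks opened.

4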